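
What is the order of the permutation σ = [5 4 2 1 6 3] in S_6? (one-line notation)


Cycle decomposition: (1 5 6 3 2 4)
Cycle lengths: 6
Order = lcm(6) = 6

ord(σ) = 6


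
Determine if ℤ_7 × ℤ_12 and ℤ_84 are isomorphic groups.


Comparing ℤ_7 × ℤ_12 and ℤ_84:
gcd(7,12) = 1, so ℤ_7 × ℤ_12 ≅ ℤ_84 (CRT)

Yes, ℤ_7 × ℤ_12 ≅ ℤ_84


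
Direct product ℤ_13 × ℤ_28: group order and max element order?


|ℤ_13 × ℤ_28| = 13 × 28 = 364
Max element order = lcm(13,28) = 364
Cyclic? Yes (gcd=1)

|ℤ_13×ℤ_28| = 364, max element order = 364


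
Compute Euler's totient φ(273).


Factor n: 273 = 3 × 7 × 13
φ(n) = n · ∏(1 - 1/p) over distinct primes p | n
φ(273) = 273 · (1 - 1/3) · (1 - 1/7) · (1 - 1/13) = 144

φ(273) = 144


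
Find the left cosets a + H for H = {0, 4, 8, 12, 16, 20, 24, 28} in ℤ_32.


H = {0, 4, 8, 12, 16, 20, 24, 28}, |H| = 8
Number of cosets = |G|/|H| = 32/8 = 4
0 + H = {0, 4, 8, 12, 16, 20, 24, 28}
1 + H = {1, 5, 9, 13, 17, 21, 25, 29}
2 + H = {2, 6, 10, 14, 18, 22, 26, 30}
3 + H = {3, 7, 11, 15, 19, 23, 27, 31}

Cosets: 0+H={0,4,8,12,16,20,24,28}; 1+H={1,5,9,13,17,21,25,29}; 2+H={2,6,10,14,18,22,26,30}; 3+H={3,7,11,15,19,23,27,31}


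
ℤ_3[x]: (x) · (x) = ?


Expand and collect like terms; reduce coefficients mod 3:
x^0: 0·0 = 0 ≡ 0 (mod 3)
x^1: 0·1 + 1·0 = 0 ≡ 0 (mod 3)
x^2: 1·1 = 1 ≡ 1 (mod 3)
Result: x^2

f · g = x^2


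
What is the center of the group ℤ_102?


Z(G) = {g ∈ G | gx = xg for all x ∈ G}
ℤ_102 is abelian, so Z(G) = G

Z(ℤ_102) = ℤ_102


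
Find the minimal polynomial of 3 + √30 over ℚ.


Let α = 3 + √30. Then α - 3 = √30, so (α - 3)² = 30, giving α² - 6α - 21 = 0. Degree 2 and α ∉ ℚ, so this is the minimal polynomial.

Minimal polynomial: x² - 6x - 21


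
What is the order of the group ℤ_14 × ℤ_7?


|A × B| = |A| · |B|
|ℤ_14 × ℤ_7| = 14 × 7 = 98

|ℤ_14 × ℤ_7| = 98


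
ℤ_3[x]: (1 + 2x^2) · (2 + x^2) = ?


Expand and collect like terms; reduce coefficients mod 3:
x^0: 1·2 = 2 ≡ 2 (mod 3)
x^1: 1·0 + 0·2 = 0 ≡ 0 (mod 3)
x^2: 1·1 + 0·0 + 2·2 = 5 ≡ 2 (mod 3)
x^3: 0·1 + 2·0 = 0 ≡ 0 (mod 3)
x^4: 2·1 = 2 ≡ 2 (mod 3)
Result: 2 + 2x^2 + 2x^4

f · g = 2 + 2x^2 + 2x^4


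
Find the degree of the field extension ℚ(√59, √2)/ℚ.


[ℚ(√59,√2):ℚ] = [ℚ(√59,√2):ℚ(√59)]·[ℚ(√59):ℚ] = 2·2 = 4

[ℚ(√59, √2)/ℚ] = 4


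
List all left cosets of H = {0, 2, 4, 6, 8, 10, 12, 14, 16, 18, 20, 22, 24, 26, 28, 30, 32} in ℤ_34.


H = {0, 2, 4, 6, 8, 10, 12, 14, 16, 18, 20, 22, 24, 26, 28, 30, 32}, |H| = 17
Number of cosets = |G|/|H| = 34/17 = 2
0 + H = {0, 2, 4, 6, 8, 10, 12, 14, 16, 18, 20, 22, 24, 26, 28, 30, 32}
1 + H = {1, 3, 5, 7, 9, 11, 13, 15, 17, 19, 21, 23, 25, 27, 29, 31, 33}

Cosets: 0+H={0,2,4,6,8,10,12,14,16,18,20,22,24,26,28,30,32}; 1+H={1,3,5,7,9,11,13,15,17,19,21,23,25,27,29,31,33}


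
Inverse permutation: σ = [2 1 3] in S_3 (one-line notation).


To find σ⁻¹, swap domain and range:
σ(1) = 2 → σ⁻¹(2) = 1
σ(2) = 1 → σ⁻¹(1) = 2
σ(3) = 3 → σ⁻¹(3) = 3

σ⁻¹ = [2 1 3]


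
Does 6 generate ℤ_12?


g generates ℤ_n iff gcd(g, n) = 1
gcd(6, 12) = 6
Since gcd = 6 ≠ 1, ⟨6⟩ has order 2 < 12, so 6 is not a generator.

No, 6 does not generate ℤ_12


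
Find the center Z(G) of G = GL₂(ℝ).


Z(G) = {g ∈ G | gx = xg for all x ∈ G}
Only scalar multiples of the identity commute with all invertible matrices

Z(GL₂(ℝ)) = {aI : a ∈ ℝ, a ≠ 0}


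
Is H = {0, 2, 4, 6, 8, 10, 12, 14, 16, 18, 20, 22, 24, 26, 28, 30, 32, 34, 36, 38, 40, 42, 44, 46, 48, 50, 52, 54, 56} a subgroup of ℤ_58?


Subgroup test for H = {0, 2, 4, 6, 8, 10, 12, 14, 16, 18, 20, 22, 24, 26, 28, 30, 32, 34, 36, 38, 40, 42, 44, 46, 48, 50, 52, 54, 56} in (ℤ_58, +):
(1) 0 ∈ H? Yes
(2) Closure: for all a,b ∈ H, (a+b) mod 58 ∈ H? Yes
(3) Inverses: for all a ∈ H, -a mod 58 ∈ H? Yes

Yes, H is a subgroup of ℤ_58


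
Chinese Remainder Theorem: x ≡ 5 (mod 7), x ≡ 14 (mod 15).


m₁ = 7, m₂ = 15, gcd = 1, so CRT applies. M = m₁·m₂ = 105
Let M₁ = M/m₁ = 15, M₂ = M/m₂ = 7
Find y₁ ≡ M₁⁻¹ (mod m₁): 15⁻¹ ≡ 1 (mod 7)
Find y₂ ≡ M₂⁻¹ (mod m₂): 7⁻¹ ≡ 13 (mod 15)
x = a₁·M₁·y₁ + a₂·M₂·y₂ = 5·15·1 + 14·7·13 = 1349
Reduce mod 105: x ≡ 89
Check: 89 mod 7 = 5 ✓, 89 mod 15 = 14 ✓

x ≡ 89 (mod 105)


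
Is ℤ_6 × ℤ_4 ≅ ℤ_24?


Comparing ℤ_6 × ℤ_4 and ℤ_24:
gcd(6,4) = 2 ≠ 1. Max element order in ℤ_6×ℤ_4 is lcm(6,4) = 12 < 24, so it has no element of order 24

No, ℤ_6 × ℤ_4 ≇ ℤ_24


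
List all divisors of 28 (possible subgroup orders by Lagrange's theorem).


Lagrange's theorem: |H| divides |G|
|G| = 28
Divisors of 28: 1, 2, 4, 7, 14, 28

Possible subgroup orders: {1, 2, 4, 7, 14, 28}


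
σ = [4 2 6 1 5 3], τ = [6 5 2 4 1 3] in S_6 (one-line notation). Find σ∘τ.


σ∘τ: apply τ first, then σ
1 →τ 6 →σ 3
2 →τ 5 →σ 5
3 →τ 2 →σ 2
4 →τ 4 →σ 1
5 →τ 1 →σ 4
6 →τ 3 →σ 6

σ∘τ = [3 5 2 1 4 6]


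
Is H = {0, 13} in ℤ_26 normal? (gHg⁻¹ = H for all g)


H = {0, 13} in ℤ_26
ℤ_26 is abelian; every subgroup of an abelian group is normal

Yes, normal subgroup


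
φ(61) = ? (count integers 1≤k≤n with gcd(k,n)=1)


Factor n: 61 = 61
φ(n) = n · ∏(1 - 1/p) over distinct primes p | n
φ(61) = 61 · (1 - 1/61) = 60

φ(61) = 60


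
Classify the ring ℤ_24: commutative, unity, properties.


ℤ_24 is a commutative ring with unity 1; 24 = 2×12 is composite, so 2·12 ≡ 0 gives zero divisors (not an integral domain)
Commutative: Yes
Integral domain: No
Has unity: Yes

ℤ_24: Commutative=Yes, Unity=Yes


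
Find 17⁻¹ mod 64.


Use the extended Euclidean algorithm to write 1 = 17·s + 64·t; then s mod 64 is the inverse.
Euclidean algorithm:
  17 = 0·64 + 17
  64 = 3·17 + 13
  17 = 1·13 + 4
  13 = 3·4 + 1
  4 = 4·1 + 0
gcd(17,64) = 1
Back-substitution gives: 17·(-15) + 64·(4) = 1
So 17⁻¹ ≡ -15 ≡ 49 (mod 64)
Check: 17 × 49 = 833 ≡ 1 (mod 64) ✓

17⁻¹ ≡ 49 (mod 64)


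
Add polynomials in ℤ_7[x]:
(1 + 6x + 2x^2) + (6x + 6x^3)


Add coefficients mod 7:
x^0: 1 + 0 = 1 (mod 7)
x^1: 6 + 6 = 5 (mod 7)
x^2: 2 + 0 = 2 (mod 7)
x^3: 0 + 6 = 6 (mod 7)
Result: 1 + 5x + 2x^2 + 6x^3

f + g = 1 + 5x + 2x^2 + 6x^3


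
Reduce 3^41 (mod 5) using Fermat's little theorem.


Fermat's little theorem: if p is prime and gcd(a,p)=1, then a^(p-1) ≡ 1 (mod p)
p = 5 is prime, gcd(3,5) = 1
Reduce exponent: 41 mod 4 = 1
So 3^41 ≡ 3^1 (mod 5)
3^1 mod 5 = 3

3^41 ≡ 3 (mod 5)


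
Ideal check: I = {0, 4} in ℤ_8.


Check ideal conditions for I = {0, 4} in ℤ_8:
(1) I is an additive subgroup? Yes
(2) For r ∈ ℤ_8 and a ∈ I: r·a ∈ I? Yes

Yes, I is an ideal of ℤ_8


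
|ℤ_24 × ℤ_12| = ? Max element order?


|ℤ_24 × ℤ_12| = 24 × 12 = 288
Max element order = lcm(24,12) = 24
Cyclic? No (gcd=12)

|ℤ_24×ℤ_12| = 288, max element order = 24


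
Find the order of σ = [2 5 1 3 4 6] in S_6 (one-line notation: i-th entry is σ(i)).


Cycle decomposition: (1 2 5 4 3)
Cycle lengths: 5
Order = lcm(5) = 5

ord(σ) = 5


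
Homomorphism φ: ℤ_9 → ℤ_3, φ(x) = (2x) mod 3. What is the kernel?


Kernel = preimage of identity
ker(φ) = {x ∈ ℤ_9 : 2x ≡ 0 (mod 3)}. Since 3 | 9, φ is well-defined. The kernel is the cyclic subgroup ⟨3⟩ of ℤ_9 (order 3), i.e. {0, 3, 6}

ker(φ) = {0, 3, 6}


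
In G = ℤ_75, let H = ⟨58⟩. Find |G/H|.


|⟨58⟩| = n / gcd(58, 75) = 75 / 1 = 75
H is normal (ℤ_75 is abelian).
|G/H| = |G| / |H| = 75 / 75 = 1

|G/H| = 1


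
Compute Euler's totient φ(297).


Factor n: 297 = 3^3 × 11
φ(n) = n · ∏(1 - 1/p) over distinct primes p | n
φ(297) = 297 · (1 - 1/3) · (1 - 1/11) = 180

φ(297) = 180


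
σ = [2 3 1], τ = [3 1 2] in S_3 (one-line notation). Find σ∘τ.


σ∘τ: apply τ first, then σ
1 →τ 3 →σ 1
2 →τ 1 →σ 2
3 →τ 2 →σ 3

σ∘τ = [1 2 3]


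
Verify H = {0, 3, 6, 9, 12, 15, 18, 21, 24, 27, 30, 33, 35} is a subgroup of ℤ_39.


Subgroup test for H = {0, 3, 6, 9, 12, 15, 18, 21, 24, 27, 30, 33, 35} in (ℤ_39, +):
(1) 0 ∈ H? Yes
(2) Closure: for all a,b ∈ H, (a+b) mod 39 ∈ H? No  [counterexample: 3 + 33 = 36 ∉ H]
(3) Inverses: for all a ∈ H, -a mod 39 ∈ H? No

No, H is not a subgroup of ℤ_39


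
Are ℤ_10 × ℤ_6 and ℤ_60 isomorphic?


Comparing ℤ_10 × ℤ_6 and ℤ_60:
gcd(10,6) = 2 ≠ 1. Max element order in ℤ_10×ℤ_6 is lcm(10,6) = 30 < 60, so it has no element of order 60

No, ℤ_10 × ℤ_6 ≇ ℤ_60


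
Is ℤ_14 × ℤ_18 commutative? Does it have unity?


Direct product ring; commutative with unity (1,1); but (1,0)·(0,1) = (0,0) gives zero divisors, so not an integral domain
Commutative: Yes
Integral domain: No
Has unity: Yes

ℤ_14 × ℤ_18: Commutative=Yes, Unity=Yes


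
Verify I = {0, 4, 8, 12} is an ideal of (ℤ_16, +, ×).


Check ideal conditions for I = {0, 4, 8, 12} in ℤ_16:
(1) I is an additive subgroup? Yes
(2) For r ∈ ℤ_16 and a ∈ I: r·a ∈ I? Yes

Yes, I is an ideal of ℤ_16


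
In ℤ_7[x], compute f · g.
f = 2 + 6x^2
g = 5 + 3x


Expand and collect like terms; reduce coefficients mod 7:
x^0: 2·5 = 10 ≡ 3 (mod 7)
x^1: 2·3 + 0·5 = 6 ≡ 6 (mod 7)
x^2: 0·3 + 6·5 = 30 ≡ 2 (mod 7)
x^3: 6·3 = 18 ≡ 4 (mod 7)
Result: 3 + 6x + 2x^2 + 4x^3

f · g = 3 + 6x + 2x^2 + 4x^3


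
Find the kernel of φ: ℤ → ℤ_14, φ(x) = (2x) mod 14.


Kernel = preimage of identity
ker(φ) = {x ∈ ℤ : 2x ≡ 0 (mod 14)}. gcd(2,14) = 2, so 2x ≡ 0 (mod 14) ⟺ x ≡ 0 (mod 14/2 = 7). Hence ker(φ) = 7ℤ

ker(φ) = 7ℤ


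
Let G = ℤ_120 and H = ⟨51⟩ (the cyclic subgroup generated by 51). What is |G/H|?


|⟨51⟩| = n / gcd(51, 120) = 120 / 3 = 40
H is normal (ℤ_120 is abelian).
|G/H| = |G| / |H| = 120 / 40 = 3

|G/H| = 3


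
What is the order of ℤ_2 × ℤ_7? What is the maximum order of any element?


|ℤ_2 × ℤ_7| = 2 × 7 = 14
Max element order = lcm(2,7) = 14
Cyclic? Yes (gcd=1)

|ℤ_2×ℤ_7| = 14, max element order = 14


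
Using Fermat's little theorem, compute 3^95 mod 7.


Fermat's little theorem: if p is prime and gcd(a,p)=1, then a^(p-1) ≡ 1 (mod p)
p = 7 is prime, gcd(3,7) = 1
Reduce exponent: 95 mod 6 = 5
So 3^95 ≡ 3^5 (mod 7)
3^5 mod 7 = 5

3^95 ≡ 5 (mod 7)


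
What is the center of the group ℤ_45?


Z(G) = {g ∈ G | gx = xg for all x ∈ G}
ℤ_45 is abelian, so Z(G) = G

Z(ℤ_45) = ℤ_45


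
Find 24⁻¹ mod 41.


Use the extended Euclidean algorithm to write 1 = 24·s + 41·t; then s mod 41 is the inverse.
Euclidean algorithm:
  24 = 0·41 + 24
  41 = 1·24 + 17
  24 = 1·17 + 7
  17 = 2·7 + 3
  7 = 2·3 + 1
  3 = 3·1 + 0
gcd(24,41) = 1
Back-substitution gives: 24·(12) + 41·(-7) = 1
So 24⁻¹ ≡ 12 ≡ 12 (mod 41)
Check: 24 × 12 = 288 ≡ 1 (mod 41) ✓

24⁻¹ ≡ 12 (mod 41)


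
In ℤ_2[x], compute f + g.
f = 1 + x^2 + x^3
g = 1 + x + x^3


Add coefficients mod 2:
x^0: 1 + 1 = 0 (mod 2)
x^1: 0 + 1 = 1 (mod 2)
x^2: 1 + 0 = 1 (mod 2)
x^3: 1 + 1 = 0 (mod 2)
Result: x + x^2

f + g = x + x^2


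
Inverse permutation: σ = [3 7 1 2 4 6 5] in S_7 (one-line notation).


To find σ⁻¹, swap domain and range:
σ(1) = 3 → σ⁻¹(3) = 1
σ(2) = 7 → σ⁻¹(7) = 2
σ(3) = 1 → σ⁻¹(1) = 3
σ(4) = 2 → σ⁻¹(2) = 4
σ(5) = 4 → σ⁻¹(4) = 5
σ(6) = 6 → σ⁻¹(6) = 6
σ(7) = 5 → σ⁻¹(5) = 7

σ⁻¹ = [3 4 1 5 7 6 2]


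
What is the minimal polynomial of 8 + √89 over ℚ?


Let α = 8 + √89. Then α - 8 = √89, so (α - 8)² = 89, giving α² - 16α - 25 = 0. Degree 2 and α ∉ ℚ, so this is the minimal polynomial.

Minimal polynomial: x² - 16x - 25


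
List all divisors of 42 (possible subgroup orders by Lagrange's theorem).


Lagrange's theorem: |H| divides |G|
|G| = 42
Divisors of 42: 1, 2, 3, 6, 7, 14, 21, 42

Possible subgroup orders: {1, 2, 3, 6, 7, 14, 21, 42}


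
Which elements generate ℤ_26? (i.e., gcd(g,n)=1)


g generates ℤ_n iff gcd(g,n) = 1
Prime factors of 26: 2, 13
Generators are g ∈ {1,...,25} not divisible by any of these primes.
Generators: {1, 3, 5, 7, 9, 11, 15, 17, 19, 21, 23, 25}
Number of generators = φ(26) = 12

Generators of ℤ_26 = {1, 3, 5, 7, 9, 11, 15, 17, 19, 21, 23, 25}


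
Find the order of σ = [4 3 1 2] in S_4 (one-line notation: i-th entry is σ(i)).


Cycle decomposition: (1 4 2 3)
Cycle lengths: 4
Order = lcm(4) = 4

ord(σ) = 4


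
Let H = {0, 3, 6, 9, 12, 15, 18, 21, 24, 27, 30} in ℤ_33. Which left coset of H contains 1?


1 + H = {1 + h (mod 33) : h ∈ H}
1+0=1, 1+3=4, 1+6=7, 1+9=10, 1+12=13, 1+15=16, 1+18=19, 1+21=22, 1+24=25, 1+27=28, 1+30=31

1 + H = {1, 4, 7, 10, 13, 16, 19, 22, 25, 28, 31}


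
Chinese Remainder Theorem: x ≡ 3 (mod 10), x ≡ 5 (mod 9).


m₁ = 10, m₂ = 9, gcd = 1, so CRT applies. M = m₁·m₂ = 90
Let M₁ = M/m₁ = 9, M₂ = M/m₂ = 10
Find y₁ ≡ M₁⁻¹ (mod m₁): 9⁻¹ ≡ 9 (mod 10)
Find y₂ ≡ M₂⁻¹ (mod m₂): 10⁻¹ ≡ 1 (mod 9)
x = a₁·M₁·y₁ + a₂·M₂·y₂ = 3·9·9 + 5·10·1 = 293
Reduce mod 90: x ≡ 23
Check: 23 mod 10 = 3 ✓, 23 mod 9 = 5 ✓

x ≡ 23 (mod 90)


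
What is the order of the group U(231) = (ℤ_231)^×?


U(n) is the group of units mod n; |U(n)| = φ(n)
|U(231)| = φ(231) = 120

|U(231) = (ℤ_231)^×| = 120


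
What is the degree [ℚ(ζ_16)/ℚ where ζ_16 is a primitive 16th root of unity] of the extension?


[ℚ(ζ_n):ℚ] = deg Φ_n(x) = φ(n). Here φ(16) = 8

[ℚ(ζ_16)/ℚ where ζ_16 is a primitive 16th root of unity] = 8


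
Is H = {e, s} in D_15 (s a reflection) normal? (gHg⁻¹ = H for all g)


H = {e, s} in D_15 (s a reflection)
r·s·r⁻¹ = sr⁻² ≠ s for n ≥ 3, so {e, s} is not closed under conjugation

No, not a normal subgroup


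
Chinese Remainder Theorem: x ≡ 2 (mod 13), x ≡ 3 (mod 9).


m₁ = 13, m₂ = 9, gcd = 1, so CRT applies. M = m₁·m₂ = 117
Let M₁ = M/m₁ = 9, M₂ = M/m₂ = 13
Find y₁ ≡ M₁⁻¹ (mod m₁): 9⁻¹ ≡ 3 (mod 13)
Find y₂ ≡ M₂⁻¹ (mod m₂): 13⁻¹ ≡ 7 (mod 9)
x = a₁·M₁·y₁ + a₂·M₂·y₂ = 2·9·3 + 3·13·7 = 327
Reduce mod 117: x ≡ 93
Check: 93 mod 13 = 2 ✓, 93 mod 9 = 3 ✓

x ≡ 93 (mod 117)


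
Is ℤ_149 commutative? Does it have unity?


ℤ_149 is a commutative ring with unity 1; 149 is prime, so ℤ_149 is a field (hence an integral domain)
Commutative: Yes
Integral domain: Yes
Has unity: Yes

ℤ_149: Commutative=Yes, Unity=Yes


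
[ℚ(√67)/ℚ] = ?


√67 has minimal polynomial x² - 67 (irreducible over ℚ since 67 is squarefree)

[ℚ(√67)/ℚ] = 2


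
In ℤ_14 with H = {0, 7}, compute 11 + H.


11 + H = {11 + h (mod 14) : h ∈ H}
11+0=11, 11+7=4
11 + H = {4, 11} = 4 + H

11 + H = {4, 11}


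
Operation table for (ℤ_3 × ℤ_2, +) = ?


Elements: {(0,0), (0,1), (1,0), (1,1), (2,0), (2,1)}
Operation: componentwise addition mod (3, 2)
Entry (a, b) = ((a₁+b₁) mod 3, (a₂+b₂) mod 2)

Cayley table:
      | (0,0) | (0,1) | (1,0) | (1,1) | (2,0) | (2,1)
(0,0) | (0,0) | (0,1) | (1,0) | (1,1) | (2,0) | (2,1)
(0,1) | (0,1) | (0,0) | (1,1) | (1,0) | (2,1) | (2,0)
(1,0) | (1,0) | (1,1) | (2,0) | (2,1) | (0,0) | (0,1)
(1,1) | (1,1) | (1,0) | (2,1) | (2,0) | (0,1) | (0,0)
(2,0) | (2,0) | (2,1) | (0,0) | (0,1) | (1,0) | (1,1)
(2,1) | (2,1) | (2,0) | (0,1) | (0,0) | (1,1) | (1,0)


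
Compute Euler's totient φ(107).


Factor n: 107 = 107
φ(n) = n · ∏(1 - 1/p) over distinct primes p | n
φ(107) = 107 · (1 - 1/107) = 106

φ(107) = 106


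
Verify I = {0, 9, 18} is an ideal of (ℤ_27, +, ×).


Check ideal conditions for I = {0, 9, 18} in ℤ_27:
(1) I is an additive subgroup? Yes
(2) For r ∈ ℤ_27 and a ∈ I: r·a ∈ I? Yes

Yes, I is an ideal of ℤ_27


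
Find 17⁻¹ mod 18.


Use the extended Euclidean algorithm to write 1 = 17·s + 18·t; then s mod 18 is the inverse.
Euclidean algorithm:
  17 = 0·18 + 17
  18 = 1·17 + 1
  17 = 17·1 + 0
gcd(17,18) = 1
Back-substitution gives: 17·(-1) + 18·(1) = 1
So 17⁻¹ ≡ -1 ≡ 17 (mod 18)
Check: 17 × 17 = 289 ≡ 1 (mod 18) ✓

17⁻¹ ≡ 17 (mod 18)


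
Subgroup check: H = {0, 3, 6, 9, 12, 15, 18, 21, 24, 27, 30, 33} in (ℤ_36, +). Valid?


Subgroup test for H = {0, 3, 6, 9, 12, 15, 18, 21, 24, 27, 30, 33} in (ℤ_36, +):
(1) 0 ∈ H? Yes
(2) Closure: for all a,b ∈ H, (a+b) mod 36 ∈ H? Yes
(3) Inverses: for all a ∈ H, -a mod 36 ∈ H? Yes

Yes, H is a subgroup of ℤ_36


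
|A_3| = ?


|A_n| = n!/2 (even permutations)
|A_3| = 3!/2 = 6/2 = 3

|A_3| = 3


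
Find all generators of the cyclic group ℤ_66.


g generates ℤ_n iff gcd(g,n) = 1
Prime factors of 66: 2, 3, 11
Generators are g ∈ {1,...,65} not divisible by any of these primes.
Generators: {1, 5, 7, 13, 17, 19, 23, 25, 29, 31, 35, 37, 41, 43, 47, 49, 53, 59, 61, 65}
Number of generators = φ(66) = 20

Generators of ℤ_66 = {1, 5, 7, 13, 17, 19, 23, 25, 29, 31, 35, 37, 41, 43, 47, 49, 53, 59, 61, 65}


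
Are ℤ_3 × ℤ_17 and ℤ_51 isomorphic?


Comparing ℤ_3 × ℤ_17 and ℤ_51:
gcd(3,17) = 1, so ℤ_3 × ℤ_17 ≅ ℤ_51 (CRT)

Yes, ℤ_3 × ℤ_17 ≅ ℤ_51


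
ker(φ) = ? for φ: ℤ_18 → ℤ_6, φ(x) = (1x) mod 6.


Kernel = preimage of identity
ker(φ) = {x ∈ ℤ_18 : 1x ≡ 0 (mod 6)}. Since 6 | 18, φ is well-defined. The kernel is the cyclic subgroup ⟨6⟩ of ℤ_18 (order 3), i.e. {0, 6, 12}

ker(φ) = {0, 6, 12}


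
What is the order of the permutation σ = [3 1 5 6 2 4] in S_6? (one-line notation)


Cycle decomposition: (1 3 5 2) (4 6)
Cycle lengths: 4, 2
Order = lcm(4, 2) = 4

ord(σ) = 4


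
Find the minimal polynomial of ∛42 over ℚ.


∛42 satisfies x³ - 42 = 0, irreducible over ℚ (no rational root; 42 is not a perfect cube)

Minimal polynomial: x³ - 42


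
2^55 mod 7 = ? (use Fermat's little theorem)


Fermat's little theorem: if p is prime and gcd(a,p)=1, then a^(p-1) ≡ 1 (mod p)
p = 7 is prime, gcd(2,7) = 1
Reduce exponent: 55 mod 6 = 1
So 2^55 ≡ 2^1 (mod 7)
2^1 mod 7 = 2

2^55 ≡ 2 (mod 7)


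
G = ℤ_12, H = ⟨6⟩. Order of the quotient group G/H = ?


|⟨6⟩| = n / gcd(6, 12) = 12 / 6 = 2
H is normal (ℤ_12 is abelian).
|G/H| = |G| / |H| = 12 / 2 = 6

|G/H| = 6


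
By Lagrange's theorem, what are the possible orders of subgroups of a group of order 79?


Lagrange's theorem: |H| divides |G|
|G| = 79
Divisors of 79: 1, 79

Possible subgroup orders: {1, 79}


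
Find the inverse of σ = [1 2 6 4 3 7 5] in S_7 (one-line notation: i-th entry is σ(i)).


To find σ⁻¹, swap domain and range:
σ(1) = 1 → σ⁻¹(1) = 1
σ(2) = 2 → σ⁻¹(2) = 2
σ(3) = 6 → σ⁻¹(6) = 3
σ(4) = 4 → σ⁻¹(4) = 4
σ(5) = 3 → σ⁻¹(3) = 5
σ(6) = 7 → σ⁻¹(7) = 6
σ(7) = 5 → σ⁻¹(5) = 7

σ⁻¹ = [1 2 5 4 7 3 6]


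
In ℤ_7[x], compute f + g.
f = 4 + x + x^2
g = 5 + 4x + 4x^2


Add coefficients mod 7:
x^0: 4 + 5 = 2 (mod 7)
x^1: 1 + 4 = 5 (mod 7)
x^2: 1 + 4 = 5 (mod 7)
Result: 2 + 5x + 5x^2

f + g = 2 + 5x + 5x^2


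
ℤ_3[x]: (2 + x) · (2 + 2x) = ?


Expand and collect like terms; reduce coefficients mod 3:
x^0: 2·2 = 4 ≡ 1 (mod 3)
x^1: 2·2 + 1·2 = 6 ≡ 0 (mod 3)
x^2: 1·2 = 2 ≡ 2 (mod 3)
Result: 1 + 2x^2

f · g = 1 + 2x^2


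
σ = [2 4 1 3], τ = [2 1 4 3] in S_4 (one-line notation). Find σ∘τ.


σ∘τ: apply τ first, then σ
1 →τ 2 →σ 4
2 →τ 1 →σ 2
3 →τ 4 →σ 3
4 →τ 3 →σ 1

σ∘τ = [4 2 3 1]


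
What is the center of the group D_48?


Z(G) = {g ∈ G | gx = xg for all x ∈ G}
For even n, Z(D_n) = {e, r^(n/2)}: the 180° rotation r^24 commutes with every reflection and rotation

Z(D_48) = {e, r^24}


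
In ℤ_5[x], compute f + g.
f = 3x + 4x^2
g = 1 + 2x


Add coefficients mod 5:
x^0: 0 + 1 = 1 (mod 5)
x^1: 3 + 2 = 0 (mod 5)
x^2: 4 + 0 = 4 (mod 5)
Result: 1 + 4x^2

f + g = 1 + 4x^2


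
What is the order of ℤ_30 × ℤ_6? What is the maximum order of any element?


|ℤ_30 × ℤ_6| = 30 × 6 = 180
Max element order = lcm(30,6) = 30
Cyclic? No (gcd=6)

|ℤ_30×ℤ_6| = 180, max element order = 30


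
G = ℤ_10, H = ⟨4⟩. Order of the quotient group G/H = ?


|⟨4⟩| = n / gcd(4, 10) = 10 / 2 = 5
H is normal (ℤ_10 is abelian).
|G/H| = |G| / |H| = 10 / 5 = 2

|G/H| = 2


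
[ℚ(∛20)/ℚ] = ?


∛20 has minimal polynomial x³ - 20 (irreducible over ℚ since 20 is not a perfect cube)

[ℚ(∛20)/ℚ] = 3


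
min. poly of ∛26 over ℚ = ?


∛26 satisfies x³ - 26 = 0, irreducible over ℚ (no rational root; 26 is not a perfect cube)

Minimal polynomial: x³ - 26


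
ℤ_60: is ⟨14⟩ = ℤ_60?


g generates ℤ_n iff gcd(g, n) = 1
gcd(14, 60) = 2
Since gcd = 2 ≠ 1, ⟨14⟩ has order 30 < 60, so 14 is not a generator.

No, 14 does not generate ℤ_60


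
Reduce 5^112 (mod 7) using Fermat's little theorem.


Fermat's little theorem: if p is prime and gcd(a,p)=1, then a^(p-1) ≡ 1 (mod p)
p = 7 is prime, gcd(5,7) = 1
Reduce exponent: 112 mod 6 = 4
So 5^112 ≡ 5^4 (mod 7)
5^4 mod 7 = 2

5^112 ≡ 2 (mod 7)


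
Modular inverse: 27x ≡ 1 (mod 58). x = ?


Use the extended Euclidean algorithm to write 1 = 27·s + 58·t; then s mod 58 is the inverse.
Euclidean algorithm:
  27 = 0·58 + 27
  58 = 2·27 + 4
  27 = 6·4 + 3
  4 = 1·3 + 1
  3 = 3·1 + 0
gcd(27,58) = 1
Back-substitution gives: 27·(-15) + 58·(7) = 1
So 27⁻¹ ≡ -15 ≡ 43 (mod 58)
Check: 27 × 43 = 1161 ≡ 1 (mod 58) ✓

27⁻¹ ≡ 43 (mod 58)


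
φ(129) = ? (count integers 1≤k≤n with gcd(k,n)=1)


Factor n: 129 = 3 × 43
φ(n) = n · ∏(1 - 1/p) over distinct primes p | n
φ(129) = 129 · (1 - 1/3) · (1 - 1/43) = 84

φ(129) = 84


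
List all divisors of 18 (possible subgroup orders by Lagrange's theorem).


Lagrange's theorem: |H| divides |G|
|G| = 18
Divisors of 18: 1, 2, 3, 6, 9, 18

Possible subgroup orders: {1, 2, 3, 6, 9, 18}


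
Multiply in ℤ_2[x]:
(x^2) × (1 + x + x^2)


Expand and collect like terms; reduce coefficients mod 2:
x^0: 0·1 = 0 ≡ 0 (mod 2)
x^1: 0·1 + 0·1 = 0 ≡ 0 (mod 2)
x^2: 0·1 + 0·1 + 1·1 = 1 ≡ 1 (mod 2)
x^3: 0·1 + 1·1 = 1 ≡ 1 (mod 2)
x^4: 1·1 = 1 ≡ 1 (mod 2)
Result: x^2 + x^3 + x^4

f · g = x^2 + x^3 + x^4


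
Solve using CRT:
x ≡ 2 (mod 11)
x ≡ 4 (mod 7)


m₁ = 11, m₂ = 7, gcd = 1, so CRT applies. M = m₁·m₂ = 77
Let M₁ = M/m₁ = 7, M₂ = M/m₂ = 11
Find y₁ ≡ M₁⁻¹ (mod m₁): 7⁻¹ ≡ 8 (mod 11)
Find y₂ ≡ M₂⁻¹ (mod m₂): 11⁻¹ ≡ 2 (mod 7)
x = a₁·M₁·y₁ + a₂·M₂·y₂ = 2·7·8 + 4·11·2 = 200
Reduce mod 77: x ≡ 46
Check: 46 mod 11 = 2 ✓, 46 mod 7 = 4 ✓

x ≡ 46 (mod 77)


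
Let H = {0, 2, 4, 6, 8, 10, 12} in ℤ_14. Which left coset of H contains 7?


7 + H = {7 + h (mod 14) : h ∈ H}
7+0=7, 7+2=9, 7+4=11, 7+6=13, 7+8=1, 7+10=3, 7+12=5
7 + H = {1, 3, 5, 7, 9, 11, 13} = 1 + H

7 + H = {1, 3, 5, 7, 9, 11, 13}


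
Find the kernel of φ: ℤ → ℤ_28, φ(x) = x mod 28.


Kernel = preimage of identity
ker(φ) = {x ∈ ℤ : x ≡ 0 (mod 28)} = 28ℤ = {0, ±28, ±56, ...}

ker(φ) = 28ℤ


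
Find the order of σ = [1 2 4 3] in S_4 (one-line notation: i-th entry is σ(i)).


Cycle decomposition: (3 4)
Cycle lengths: 2
Order = lcm(2) = 2

ord(σ) = 2


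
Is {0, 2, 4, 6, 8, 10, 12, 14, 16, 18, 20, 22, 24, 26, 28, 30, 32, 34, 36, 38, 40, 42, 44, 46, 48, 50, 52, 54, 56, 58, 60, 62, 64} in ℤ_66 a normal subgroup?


H = {0, 2, 4, 6, 8, 10, 12, 14, 16, 18, 20, 22, 24, 26, 28, 30, 32, 34, 36, 38, 40, 42, 44, 46, 48, 50, 52, 54, 56, 58, 60, 62, 64} in ℤ_66
ℤ_66 is abelian; every subgroup of an abelian group is normal

Yes, normal subgroup


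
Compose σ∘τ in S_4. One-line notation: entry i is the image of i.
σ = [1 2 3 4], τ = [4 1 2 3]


σ∘τ: apply τ first, then σ
1 →τ 4 →σ 4
2 →τ 1 →σ 1
3 →τ 2 →σ 2
4 →τ 3 →σ 3

σ∘τ = [4 1 2 3]


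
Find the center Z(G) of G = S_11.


Z(G) = {g ∈ G | gx = xg for all x ∈ G}
S_n is non-abelian for n ≥ 3; Z(S_11) is trivial

Z(S_11) = {e}


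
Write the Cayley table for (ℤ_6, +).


Elements: {0, 1, 2, 3, 4, 5}
Operation: addition mod 6
Entry (a, b) = (a + b) mod 6

Cayley table:
  | 0 | 1 | 2 | 3 | 4 | 5
0 | 0 | 1 | 2 | 3 | 4 | 5
1 | 1 | 2 | 3 | 4 | 5 | 0
2 | 2 | 3 | 4 | 5 | 0 | 1
3 | 3 | 4 | 5 | 0 | 1 | 2
4 | 4 | 5 | 0 | 1 | 2 | 3
5 | 5 | 0 | 1 | 2 | 3 | 4


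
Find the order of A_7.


|A_n| = n!/2 (even permutations)
|A_7| = 7!/2 = 5040/2 = 2520

|A_7| = 2520


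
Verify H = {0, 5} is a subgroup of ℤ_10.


Subgroup test for H = {0, 5} in (ℤ_10, +):
(1) 0 ∈ H? Yes
(2) Closure: for all a,b ∈ H, (a+b) mod 10 ∈ H? Yes
(3) Inverses: for all a ∈ H, -a mod 10 ∈ H? Yes

Yes, H is a subgroup of ℤ_10


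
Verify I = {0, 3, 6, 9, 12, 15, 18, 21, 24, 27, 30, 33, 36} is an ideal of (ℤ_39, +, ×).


Check ideal conditions for I = {0, 3, 6, 9, 12, 15, 18, 21, 24, 27, 30, 33, 36} in ℤ_39:
(1) I is an additive subgroup? Yes
(2) For r ∈ ℤ_39 and a ∈ I: r·a ∈ I? Yes

Yes, I is an ideal of ℤ_39


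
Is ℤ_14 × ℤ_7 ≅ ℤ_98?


Comparing ℤ_14 × ℤ_7 and ℤ_98:
gcd(14,7) = 7 ≠ 1. Max element order in ℤ_14×ℤ_7 is lcm(14,7) = 14 < 98, so it has no element of order 98

No, ℤ_14 × ℤ_7 ≇ ℤ_98


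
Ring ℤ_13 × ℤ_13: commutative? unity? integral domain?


Direct product ring; commutative with unity (1,1); but (1,0)·(0,1) = (0,0) gives zero divisors, so not an integral domain
Commutative: Yes
Integral domain: No
Has unity: Yes

ℤ_13 × ℤ_13: Commutative=Yes, Unity=Yes


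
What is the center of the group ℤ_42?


Z(G) = {g ∈ G | gx = xg for all x ∈ G}
ℤ_42 is abelian, so Z(G) = G

Z(ℤ_42) = ℤ_42


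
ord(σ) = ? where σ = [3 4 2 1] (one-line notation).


Cycle decomposition: (1 3 2 4)
Cycle lengths: 4
Order = lcm(4) = 4

ord(σ) = 4


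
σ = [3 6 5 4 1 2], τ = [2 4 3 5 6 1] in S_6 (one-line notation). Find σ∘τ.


σ∘τ: apply τ first, then σ
1 →τ 2 →σ 6
2 →τ 4 →σ 4
3 →τ 3 →σ 5
4 →τ 5 →σ 1
5 →τ 6 →σ 2
6 →τ 1 →σ 3

σ∘τ = [6 4 5 1 2 3]


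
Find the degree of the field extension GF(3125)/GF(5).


GF(3125) = GF(5^5), so the extension degree is 5

[GF(3125)/GF(5)] = 5


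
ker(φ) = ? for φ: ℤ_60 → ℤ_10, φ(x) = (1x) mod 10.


Kernel = preimage of identity
ker(φ) = {x ∈ ℤ_60 : 1x ≡ 0 (mod 10)}. Since 10 | 60, φ is well-defined. The kernel is the cyclic subgroup ⟨10⟩ of ℤ_60 (order 6), i.e. {0, 10, 20, 30, 40, 50}

ker(φ) = {0, 10, 20, 30, 40, 50}


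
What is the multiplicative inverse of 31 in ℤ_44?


Use the extended Euclidean algorithm to write 1 = 31·s + 44·t; then s mod 44 is the inverse.
Euclidean algorithm:
  31 = 0·44 + 31
  44 = 1·31 + 13
  31 = 2·13 + 5
  13 = 2·5 + 3
  5 = 1·3 + 2
  3 = 1·2 + 1
  2 = 2·1 + 0
gcd(31,44) = 1
Back-substitution gives: 31·(-17) + 44·(12) = 1
So 31⁻¹ ≡ -17 ≡ 27 (mod 44)
Check: 31 × 27 = 837 ≡ 1 (mod 44) ✓

31⁻¹ ≡ 27 (mod 44)


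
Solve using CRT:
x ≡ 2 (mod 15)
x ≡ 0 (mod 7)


m₁ = 15, m₂ = 7, gcd = 1, so CRT applies. M = m₁·m₂ = 105
Let M₁ = M/m₁ = 7, M₂ = M/m₂ = 15
Find y₁ ≡ M₁⁻¹ (mod m₁): 7⁻¹ ≡ 13 (mod 15)
Find y₂ ≡ M₂⁻¹ (mod m₂): 15⁻¹ ≡ 1 (mod 7)
x = a₁·M₁·y₁ + a₂·M₂·y₂ = 2·7·13 + 0·15·1 = 182
Reduce mod 105: x ≡ 77
Check: 77 mod 15 = 2 ✓, 77 mod 7 = 0 ✓

x ≡ 77 (mod 105)


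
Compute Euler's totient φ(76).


Factor n: 76 = 2^2 × 19
φ(n) = n · ∏(1 - 1/p) over distinct primes p | n
φ(76) = 76 · (1 - 1/2) · (1 - 1/19) = 36

φ(76) = 36


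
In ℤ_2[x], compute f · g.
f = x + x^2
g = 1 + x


Expand and collect like terms; reduce coefficients mod 2:
x^0: 0·1 = 0 ≡ 0 (mod 2)
x^1: 0·1 + 1·1 = 1 ≡ 1 (mod 2)
x^2: 1·1 + 1·1 = 2 ≡ 0 (mod 2)
x^3: 1·1 = 1 ≡ 1 (mod 2)
Result: x + x^3

f · g = x + x^3


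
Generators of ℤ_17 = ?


g generates ℤ_n iff gcd(g,n) = 1
Prime factors of 17: 17
Generators are g ∈ {1,...,16} not divisible by any of these primes.
Generators: {1, 2, 3, 4, 5, 6, 7, 8, 9, 10, 11, 12, 13, 14, 15, 16}
Number of generators = φ(17) = 16

Generators of ℤ_17 = {1, 2, 3, 4, 5, 6, 7, 8, 9, 10, 11, 12, 13, 14, 15, 16}


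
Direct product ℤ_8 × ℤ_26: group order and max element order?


|ℤ_8 × ℤ_26| = 8 × 26 = 208
Max element order = lcm(8,26) = 104
Cyclic? No (gcd=2)

|ℤ_8×ℤ_26| = 208, max element order = 104


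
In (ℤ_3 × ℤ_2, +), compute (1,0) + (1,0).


Operation: componentwise addition mod (3, 2)
(1,0) + (1,0) = ((a₁+b₁) mod 3, (a₂+b₂) mod 2) with a = (1,0), b = (1,0)

(1,0) + (1,0) = (2,0)


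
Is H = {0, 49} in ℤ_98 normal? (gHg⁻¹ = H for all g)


H = {0, 49} in ℤ_98
ℤ_98 is abelian; every subgroup of an abelian group is normal

Yes, normal subgroup


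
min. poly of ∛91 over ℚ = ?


∛91 satisfies x³ - 91 = 0, irreducible over ℚ (no rational root; 91 is not a perfect cube)

Minimal polynomial: x³ - 91


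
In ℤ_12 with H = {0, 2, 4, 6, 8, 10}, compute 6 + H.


6 + H = {6 + h (mod 12) : h ∈ H}
6+0=6, 6+2=8, 6+4=10, 6+6=0, 6+8=2, 6+10=4
6 + H = {0, 2, 4, 6, 8, 10} = 0 + H

6 + H = {0, 2, 4, 6, 8, 10}


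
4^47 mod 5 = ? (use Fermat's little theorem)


Fermat's little theorem: if p is prime and gcd(a,p)=1, then a^(p-1) ≡ 1 (mod p)
p = 5 is prime, gcd(4,5) = 1
Reduce exponent: 47 mod 4 = 3
So 4^47 ≡ 4^3 (mod 5)
4^3 mod 5 = 4

4^47 ≡ 4 (mod 5)


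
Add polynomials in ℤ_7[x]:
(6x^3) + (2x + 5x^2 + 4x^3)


Add coefficients mod 7:
x^0: 0 + 0 = 0 (mod 7)
x^1: 0 + 2 = 2 (mod 7)
x^2: 0 + 5 = 5 (mod 7)
x^3: 6 + 4 = 3 (mod 7)
Result: 2x + 5x^2 + 3x^3

f + g = 2x + 5x^2 + 3x^3


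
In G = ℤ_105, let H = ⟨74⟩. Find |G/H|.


|⟨74⟩| = n / gcd(74, 105) = 105 / 1 = 105
H is normal (ℤ_105 is abelian).
|G/H| = |G| / |H| = 105 / 105 = 1

|G/H| = 1


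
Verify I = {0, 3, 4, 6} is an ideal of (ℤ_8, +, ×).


Check ideal conditions for I = {0, 3, 4, 6} in ℤ_8:
(1) I is an additive subgroup? No
(2) For r ∈ ℤ_8 and a ∈ I: r·a ∈ I? No  [counterexample: r=3, a=3, r·a mod 8 = 1 ∉ I]

No, I is not an ideal of ℤ_8


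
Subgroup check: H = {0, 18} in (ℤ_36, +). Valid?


Subgroup test for H = {0, 18} in (ℤ_36, +):
(1) 0 ∈ H? Yes
(2) Closure: for all a,b ∈ H, (a+b) mod 36 ∈ H? Yes
(3) Inverses: for all a ∈ H, -a mod 36 ∈ H? Yes

Yes, H is a subgroup of ℤ_36


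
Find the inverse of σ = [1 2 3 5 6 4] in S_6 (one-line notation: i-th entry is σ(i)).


To find σ⁻¹, swap domain and range:
σ(1) = 1 → σ⁻¹(1) = 1
σ(2) = 2 → σ⁻¹(2) = 2
σ(3) = 3 → σ⁻¹(3) = 3
σ(4) = 5 → σ⁻¹(5) = 4
σ(5) = 6 → σ⁻¹(6) = 5
σ(6) = 4 → σ⁻¹(4) = 6

σ⁻¹ = [1 2 3 6 4 5]


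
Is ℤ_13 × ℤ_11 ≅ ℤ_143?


Comparing ℤ_13 × ℤ_11 and ℤ_143:
gcd(13,11) = 1, so ℤ_13 × ℤ_11 ≅ ℤ_143 (CRT)

Yes, ℤ_13 × ℤ_11 ≅ ℤ_143


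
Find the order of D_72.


|D_n| = 2n (n rotations and n reflections)
|D_72| = 2×72 = 144

|D_72| = 144


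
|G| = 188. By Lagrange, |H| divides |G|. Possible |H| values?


Lagrange's theorem: |H| divides |G|
|G| = 188
Divisors of 188: 1, 2, 4, 47, 94, 188

Possible subgroup orders: {1, 2, 4, 47, 94, 188}


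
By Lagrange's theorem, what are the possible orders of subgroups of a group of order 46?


Lagrange's theorem: |H| divides |G|
|G| = 46
Divisors of 46: 1, 2, 23, 46

Possible subgroup orders: {1, 2, 23, 46}


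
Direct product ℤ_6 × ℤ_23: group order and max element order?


|ℤ_6 × ℤ_23| = 6 × 23 = 138
Max element order = lcm(6,23) = 138
Cyclic? Yes (gcd=1)

|ℤ_6×ℤ_23| = 138, max element order = 138


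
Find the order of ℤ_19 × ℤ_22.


|A × B| = |A| · |B|
|ℤ_19 × ℤ_22| = 19 × 22 = 418

|ℤ_19 × ℤ_22| = 418


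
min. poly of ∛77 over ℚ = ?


∛77 satisfies x³ - 77 = 0, irreducible over ℚ (no rational root; 77 is not a perfect cube)

Minimal polynomial: x³ - 77


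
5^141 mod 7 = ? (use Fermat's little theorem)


Fermat's little theorem: if p is prime and gcd(a,p)=1, then a^(p-1) ≡ 1 (mod p)
p = 7 is prime, gcd(5,7) = 1
Reduce exponent: 141 mod 6 = 3
So 5^141 ≡ 5^3 (mod 7)
5^3 mod 7 = 6

5^141 ≡ 6 (mod 7)


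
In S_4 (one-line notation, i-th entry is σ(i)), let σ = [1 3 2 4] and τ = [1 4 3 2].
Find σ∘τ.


σ∘τ: apply τ first, then σ
1 →τ 1 →σ 1
2 →τ 4 →σ 4
3 →τ 3 →σ 2
4 →τ 2 →σ 3

σ∘τ = [1 4 2 3]


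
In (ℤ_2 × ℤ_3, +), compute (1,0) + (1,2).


Operation: componentwise addition mod (2, 3)
(1,0) + (1,2) = ((a₁+b₁) mod 2, (a₂+b₂) mod 3) with a = (1,0), b = (1,2)

(1,0) + (1,2) = (0,2)


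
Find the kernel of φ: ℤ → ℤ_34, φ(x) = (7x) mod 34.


Kernel = preimage of identity
ker(φ) = {x ∈ ℤ : 7x ≡ 0 (mod 34)}. gcd(7,34) = 1, so 7x ≡ 0 (mod 34) ⟺ x ≡ 0 (mod 34/1 = 34). Hence ker(φ) = 34ℤ

ker(φ) = 34ℤ


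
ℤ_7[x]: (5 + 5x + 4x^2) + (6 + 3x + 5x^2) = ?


Add coefficients mod 7:
x^0: 5 + 6 = 4 (mod 7)
x^1: 5 + 3 = 1 (mod 7)
x^2: 4 + 5 = 2 (mod 7)
Result: 4 + x + 2x^2

f + g = 4 + x + 2x^2


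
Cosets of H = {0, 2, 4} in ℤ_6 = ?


H = {0, 2, 4}, |H| = 3
Number of cosets = |G|/|H| = 6/3 = 2
0 + H = {0, 2, 4}
1 + H = {1, 3, 5}

Cosets: 0+H={0,2,4}; 1+H={1,3,5}


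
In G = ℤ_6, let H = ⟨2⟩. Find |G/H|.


|⟨2⟩| = n / gcd(2, 6) = 6 / 2 = 3
H is normal (ℤ_6 is abelian).
|G/H| = |G| / |H| = 6 / 3 = 2

|G/H| = 2


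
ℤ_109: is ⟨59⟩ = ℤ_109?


g generates ℤ_n iff gcd(g, n) = 1
gcd(59, 109) = 1
Since gcd = 1, 59 is a generator.

Yes, 59 generates ℤ_109


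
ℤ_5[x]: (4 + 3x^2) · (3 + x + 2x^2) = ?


Expand and collect like terms; reduce coefficients mod 5:
x^0: 4·3 = 12 ≡ 2 (mod 5)
x^1: 4·1 + 0·3 = 4 ≡ 4 (mod 5)
x^2: 4·2 + 0·1 + 3·3 = 17 ≡ 2 (mod 5)
x^3: 0·2 + 3·1 = 3 ≡ 3 (mod 5)
x^4: 3·2 = 6 ≡ 1 (mod 5)
Result: 2 + 4x + 2x^2 + 3x^3 + x^4

f · g = 2 + 4x + 2x^2 + 3x^3 + x^4


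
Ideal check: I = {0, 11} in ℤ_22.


Check ideal conditions for I = {0, 11} in ℤ_22:
(1) I is an additive subgroup? Yes
(2) For r ∈ ℤ_22 and a ∈ I: r·a ∈ I? Yes

Yes, I is an ideal of ℤ_22


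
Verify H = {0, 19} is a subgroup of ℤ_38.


Subgroup test for H = {0, 19} in (ℤ_38, +):
(1) 0 ∈ H? Yes
(2) Closure: for all a,b ∈ H, (a+b) mod 38 ∈ H? Yes
(3) Inverses: for all a ∈ H, -a mod 38 ∈ H? Yes

Yes, H is a subgroup of ℤ_38


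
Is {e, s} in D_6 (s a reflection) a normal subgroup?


H = {e, s} in D_6 (s a reflection)
r·s·r⁻¹ = sr⁻² ≠ s for n ≥ 3, so {e, s} is not closed under conjugation

No, not a normal subgroup


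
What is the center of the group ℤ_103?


Z(G) = {g ∈ G | gx = xg for all x ∈ G}
ℤ_103 is abelian, so Z(G) = G

Z(ℤ_103) = ℤ_103


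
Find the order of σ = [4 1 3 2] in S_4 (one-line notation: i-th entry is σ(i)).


Cycle decomposition: (1 4 2)
Cycle lengths: 3
Order = lcm(3) = 3

ord(σ) = 3


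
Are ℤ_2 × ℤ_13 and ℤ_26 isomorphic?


Comparing ℤ_2 × ℤ_13 and ℤ_26:
gcd(2,13) = 1, so ℤ_2 × ℤ_13 ≅ ℤ_26 (CRT)

Yes, ℤ_2 × ℤ_13 ≅ ℤ_26


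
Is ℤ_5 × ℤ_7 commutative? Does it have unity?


Direct product ring; commutative with unity (1,1); but (1,0)·(0,1) = (0,0) gives zero divisors, so not an integral domain
Commutative: Yes
Integral domain: No
Has unity: Yes

ℤ_5 × ℤ_7: Commutative=Yes, Unity=Yes


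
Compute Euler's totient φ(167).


Factor n: 167 = 167
φ(n) = n · ∏(1 - 1/p) over distinct primes p | n
φ(167) = 167 · (1 - 1/167) = 166

φ(167) = 166


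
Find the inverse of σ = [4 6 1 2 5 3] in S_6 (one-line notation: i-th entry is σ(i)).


To find σ⁻¹, swap domain and range:
σ(1) = 4 → σ⁻¹(4) = 1
σ(2) = 6 → σ⁻¹(6) = 2
σ(3) = 1 → σ⁻¹(1) = 3
σ(4) = 2 → σ⁻¹(2) = 4
σ(5) = 5 → σ⁻¹(5) = 5
σ(6) = 3 → σ⁻¹(3) = 6

σ⁻¹ = [3 4 6 1 5 2]


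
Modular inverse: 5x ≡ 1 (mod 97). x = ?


Use the extended Euclidean algorithm to write 1 = 5·s + 97·t; then s mod 97 is the inverse.
Euclidean algorithm:
  5 = 0·97 + 5
  97 = 19·5 + 2
  5 = 2·2 + 1
  2 = 2·1 + 0
gcd(5,97) = 1
Back-substitution gives: 5·(39) + 97·(-2) = 1
So 5⁻¹ ≡ 39 ≡ 39 (mod 97)
Check: 5 × 39 = 195 ≡ 1 (mod 97) ✓

5⁻¹ ≡ 39 (mod 97)


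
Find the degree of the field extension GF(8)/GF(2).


GF(8) = GF(2^3), so the extension degree is 3

[GF(8)/GF(2)] = 3


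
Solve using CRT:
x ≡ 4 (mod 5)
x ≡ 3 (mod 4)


m₁ = 5, m₂ = 4, gcd = 1, so CRT applies. M = m₁·m₂ = 20
Let M₁ = M/m₁ = 4, M₂ = M/m₂ = 5
Find y₁ ≡ M₁⁻¹ (mod m₁): 4⁻¹ ≡ 4 (mod 5)
Find y₂ ≡ M₂⁻¹ (mod m₂): 5⁻¹ ≡ 1 (mod 4)
x = a₁·M₁·y₁ + a₂·M₂·y₂ = 4·4·4 + 3·5·1 = 79
Reduce mod 20: x ≡ 19
Check: 19 mod 5 = 4 ✓, 19 mod 4 = 3 ✓

x ≡ 19 (mod 20)


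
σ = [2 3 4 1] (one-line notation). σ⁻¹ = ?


To find σ⁻¹, swap domain and range:
σ(1) = 2 → σ⁻¹(2) = 1
σ(2) = 3 → σ⁻¹(3) = 2
σ(3) = 4 → σ⁻¹(4) = 3
σ(4) = 1 → σ⁻¹(1) = 4

σ⁻¹ = [4 1 2 3]


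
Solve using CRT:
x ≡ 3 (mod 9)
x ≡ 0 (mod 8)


m₁ = 9, m₂ = 8, gcd = 1, so CRT applies. M = m₁·m₂ = 72
Let M₁ = M/m₁ = 8, M₂ = M/m₂ = 9
Find y₁ ≡ M₁⁻¹ (mod m₁): 8⁻¹ ≡ 8 (mod 9)
Find y₂ ≡ M₂⁻¹ (mod m₂): 9⁻¹ ≡ 1 (mod 8)
x = a₁·M₁·y₁ + a₂·M₂·y₂ = 3·8·8 + 0·9·1 = 192
Reduce mod 72: x ≡ 48
Check: 48 mod 9 = 3 ✓, 48 mod 8 = 0 ✓

x ≡ 48 (mod 72)


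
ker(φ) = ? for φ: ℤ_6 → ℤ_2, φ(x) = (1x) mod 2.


Kernel = preimage of identity
ker(φ) = {x ∈ ℤ_6 : 1x ≡ 0 (mod 2)}. Since 2 | 6, φ is well-defined. The kernel is the cyclic subgroup ⟨2⟩ of ℤ_6 (order 3), i.e. {0, 2, 4}

ker(φ) = {0, 2, 4}


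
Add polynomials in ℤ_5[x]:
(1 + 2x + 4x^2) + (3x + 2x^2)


Add coefficients mod 5:
x^0: 1 + 0 = 1 (mod 5)
x^1: 2 + 3 = 0 (mod 5)
x^2: 4 + 2 = 1 (mod 5)
Result: 1 + x^2

f + g = 1 + x^2


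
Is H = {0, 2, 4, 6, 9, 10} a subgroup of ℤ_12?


Subgroup test for H = {0, 2, 4, 6, 9, 10} in (ℤ_12, +):
(1) 0 ∈ H? Yes
(2) Closure: for all a,b ∈ H, (a+b) mod 12 ∈ H? No  [counterexample: 2 + 6 = 8 ∉ H]
(3) Inverses: for all a ∈ H, -a mod 12 ∈ H? No

No, H is not a subgroup of ℤ_12


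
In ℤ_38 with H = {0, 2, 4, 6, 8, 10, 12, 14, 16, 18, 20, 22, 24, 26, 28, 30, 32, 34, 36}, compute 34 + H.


34 + H = {34 + h (mod 38) : h ∈ H}
34+0=34, 34+2=36, 34+4=0, 34+6=2, 34+8=4, 34+10=6, 34+12=8, 34+14=10, 34+16=12, 34+18=14, 34+20=16, 34+22=18, 34+24=20, 34+26=22, 34+28=24, 34+30=26, 34+32=28, 34+34=30, 34+36=32
34 + H = {0, 2, 4, 6, 8, 10, 12, 14, 16, 18, 20, 22, 24, 26, 28, 30, 32, 34, 36} = 0 + H

34 + H = {0, 2, 4, 6, 8, 10, 12, 14, 16, 18, 20, 22, 24, 26, 28, 30, 32, 34, 36}


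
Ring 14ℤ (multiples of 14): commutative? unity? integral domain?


14ℤ is a commutative ring under +,× but has no multiplicative identity (1 ∉ 14ℤ); it has no zero divisors, but without unity it is not an integral domain
Commutative: Yes
Integral domain: No
Has unity: No

14ℤ (multiples of 14): Commutative=Yes, Unity=No
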